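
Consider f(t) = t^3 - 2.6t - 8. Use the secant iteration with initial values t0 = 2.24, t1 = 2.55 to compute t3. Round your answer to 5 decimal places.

2.42731

f(2.24) = -2.5845760, f(2.55) = 1.9513750
t2 = 2.5500000 − 1.9513750·(2.5500000 − 2.2400000) / (1.9513750 − (-2.5845760)) = 2.5500000 − (0.6049262)/(4.5359510) = 2.4166374
f(2.4166374) = -0.1697655
t3 = 2.4166374 − (-0.1697655)·(2.4166374 − 2.5500000) / (-0.1697655 − 1.9513750) = 2.4166374 − (0.0226404)/(-2.1211405) = 2.4273111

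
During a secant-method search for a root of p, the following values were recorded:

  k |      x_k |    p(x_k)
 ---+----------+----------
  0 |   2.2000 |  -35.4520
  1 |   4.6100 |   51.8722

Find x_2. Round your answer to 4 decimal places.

3.1784

x_2 = 4.6100 − 51.8722·(4.6100 − 2.2000) / (51.8722 − (-35.4520))
   = 4.6100 − (125.012002)/(87.324200) = 3.178415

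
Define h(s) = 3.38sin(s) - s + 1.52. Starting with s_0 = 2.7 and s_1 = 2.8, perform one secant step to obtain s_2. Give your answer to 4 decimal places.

2.7642

h(2.7) = 0.264544, h(2.8) = -0.147740
s_2 = 2.800000 − (-0.147740)·(2.800000 − 2.700000) / (-0.147740 − 0.264544) = 2.800000 − (-0.014774)/(-0.412284) = 2.764165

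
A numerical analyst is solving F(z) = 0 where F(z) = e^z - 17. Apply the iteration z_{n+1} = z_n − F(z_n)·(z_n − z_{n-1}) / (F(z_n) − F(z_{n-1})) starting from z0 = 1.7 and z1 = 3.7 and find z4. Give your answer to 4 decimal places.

2.8825

F(1.7) = -11.526053, F(3.7) = 23.447304
z2 = 3.700000 − 23.447304·(3.700000 − 1.700000) / (23.447304 − (-11.526053)) = 3.700000 − (46.894609)/(34.973357) = 2.359133
F(2.359133) = -6.418223
z3 = 2.359133 − (-6.418223)·(2.359133 − 3.700000) / (-6.418223 − 23.447304) = 2.359133 − (8.605982)/(-29.865528) = 2.647291
F(2.647291) = -2.884252
z4 = 2.647291 − (-2.884252)·(2.647291 − 2.359133) / (-2.884252 − (-6.418223)) = 2.647291 − (-0.831120)/(3.533971) = 2.882471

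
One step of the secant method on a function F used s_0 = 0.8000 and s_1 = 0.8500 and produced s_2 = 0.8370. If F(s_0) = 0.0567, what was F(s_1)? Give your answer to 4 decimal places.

The secant line through (0.8000, 0.0567) and (0.8500, F(s_1)) crosses zero at s_2 = 0.8370.
So (0.8000, 0.0567), (0.8500, F(s_1)), (0.8370, 0) are collinear:
F(s_1) = 0.0567 · (0.8500 − 0.8370) / (0.8000 − 0.8370) = 0.0567 · (0.013000)/(-0.037000) = -0.019922

-0.0199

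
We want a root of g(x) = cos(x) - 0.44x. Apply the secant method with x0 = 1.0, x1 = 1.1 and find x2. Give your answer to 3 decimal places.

g(1.0) = 0.10030, g(1.1) = -0.03040
x2 = 1.10000 − (-0.03040)·(1.10000 − 1.00000) / (-0.03040 − 0.10030) = 1.10000 − (-0.00304)/(-0.13071) = 1.07674

1.077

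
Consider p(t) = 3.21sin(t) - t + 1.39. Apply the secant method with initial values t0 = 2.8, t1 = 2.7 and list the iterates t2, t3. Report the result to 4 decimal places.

2.7156, 2.7158

p(2.8) = -0.334688, p(2.7) = 0.061889
t2 = 2.700000 − 0.061889·(2.700000 − 2.800000) / (0.061889 − (-0.334688)) = 2.700000 − (-0.006189)/(0.396577) = 2.715606
p(2.715606) = 0.000829
t3 = 2.715606 − 0.000829·(2.715606 − 2.700000) / (0.000829 − 0.061889) = 2.715606 − (0.000013)/(-0.061060) = 2.715818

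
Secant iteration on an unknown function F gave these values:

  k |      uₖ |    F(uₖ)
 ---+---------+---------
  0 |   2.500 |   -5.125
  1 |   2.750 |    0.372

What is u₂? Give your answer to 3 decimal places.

u₂ = 2.750 − 0.372·(2.750 − 2.500) / (0.372 − (-5.125))
   = 2.750 − (0.09300)/(5.49700) = 2.73308

2.733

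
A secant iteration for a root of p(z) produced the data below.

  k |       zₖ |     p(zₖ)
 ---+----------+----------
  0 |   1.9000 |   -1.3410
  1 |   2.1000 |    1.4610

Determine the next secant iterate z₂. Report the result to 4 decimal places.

z₂ = 2.1000 − 1.4610·(2.1000 − 1.9000) / (1.4610 − (-1.3410))
   = 2.1000 − (0.292200)/(2.802000) = 1.995717

1.9957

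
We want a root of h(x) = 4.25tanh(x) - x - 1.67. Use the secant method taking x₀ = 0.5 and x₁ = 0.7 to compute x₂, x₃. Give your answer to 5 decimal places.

h(0.5) = -0.2060021, h(0.7) = 0.1985631
x₂ = 0.7000000 − 0.1985631·(0.7000000 − 0.5000000) / (0.1985631 − (-0.2060021)) = 0.7000000 − (0.0397126)/(0.4045651) = 0.6018388
h(0.6018388) = 0.0161772
x₃ = 0.6018388 − 0.0161772·(0.6018388 − 0.7000000) / (0.0161772 − 0.1985631) = 0.6018388 − (-0.0015880)/(-0.1823858) = 0.5931321

0.60184, 0.59313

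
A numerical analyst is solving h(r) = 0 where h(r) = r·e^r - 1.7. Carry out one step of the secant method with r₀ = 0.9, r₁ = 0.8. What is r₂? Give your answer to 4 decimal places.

0.7814

h(0.9) = 0.513643, h(0.8) = 0.080433
r₂ = 0.800000 − 0.080433·(0.800000 − 0.900000) / (0.080433 − 0.513643) = 0.800000 − (-0.008043)/(-0.433210) = 0.781433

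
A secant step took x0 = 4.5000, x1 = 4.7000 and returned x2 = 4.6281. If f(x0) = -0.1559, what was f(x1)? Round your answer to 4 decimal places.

0.0875

The secant line through (4.5000, -0.1559) and (4.7000, f(x1)) crosses zero at x2 = 4.6281.
So (4.5000, -0.1559), (4.7000, f(x1)), (4.6281, 0) are collinear:
f(x1) = -0.1559 · (4.7000 − 4.6281) / (4.5000 − 4.6281) = -0.1559 · (0.071900)/(-0.128100) = 0.087504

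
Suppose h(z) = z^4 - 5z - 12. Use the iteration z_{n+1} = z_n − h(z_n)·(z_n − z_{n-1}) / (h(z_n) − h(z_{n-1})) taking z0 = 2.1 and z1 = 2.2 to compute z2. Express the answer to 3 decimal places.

2.188

h(2.1) = -3.05190, h(2.2) = 0.42560
z2 = 2.20000 − 0.42560·(2.20000 − 2.10000) / (0.42560 − (-3.05190)) = 2.20000 − (0.04256)/(3.47750) = 2.18776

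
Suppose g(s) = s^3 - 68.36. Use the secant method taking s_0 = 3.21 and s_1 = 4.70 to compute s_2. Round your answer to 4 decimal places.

g(3.21) = -35.283839, g(4.70) = 35.463000
s_2 = 4.700000 − 35.463000·(4.700000 − 3.210000) / (35.463000 − (-35.283839)) = 4.700000 − (52.839870)/(70.746839) = 3.953113

3.9531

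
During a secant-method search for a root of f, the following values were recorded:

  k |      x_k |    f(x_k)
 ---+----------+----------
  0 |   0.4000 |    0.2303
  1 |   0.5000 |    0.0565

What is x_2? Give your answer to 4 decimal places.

0.5325

x_2 = 0.5000 − 0.0565·(0.5000 − 0.4000) / (0.0565 − 0.2303)
   = 0.5000 − (0.005650)/(-0.173800) = 0.532509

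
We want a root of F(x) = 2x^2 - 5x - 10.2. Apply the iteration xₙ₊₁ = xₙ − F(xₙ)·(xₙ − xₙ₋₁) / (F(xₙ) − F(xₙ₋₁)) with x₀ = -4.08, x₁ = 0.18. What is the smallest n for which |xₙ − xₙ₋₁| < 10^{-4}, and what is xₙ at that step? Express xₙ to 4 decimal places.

n = 7, xₙ = -1.3312

F(-4.08) = 43.492800, F(0.18) = -11.035200
x₂ = 0.180000 − (-11.035200)·(4.260000)/(-54.528000) = -0.682125;  |Δ| = 0.862125
F(-0.682125) = -5.858786
x₃ = -0.682125 − (-5.858786)·(-0.862125)/(5.176414) = -1.657898;  |Δ| = 0.975773
F(-1.657898) = 3.586743
x₄ = -1.657898 − 3.586743·(-0.975773)/(9.445529) = -1.287369;  |Δ| = 0.370530
F(-1.287369) = -0.448521
x₅ = -1.287369 − (-0.448521)·(0.370530)/(-4.035265) = -1.328553;  |Δ| = 0.041185
F(-1.328553) = -0.027128
x₆ = -1.328553 − (-0.027128)·(-0.041185)/(0.421393) = -1.331204;  |Δ| = 0.002651
F(-1.331204) = 0.000232
x₇ = -1.331204 − 0.000232·(-0.002651)/(0.027360) = -1.331182;  |Δ| = 0.000023
|x₇ − x₆| = 0.000023 < 10^{-4}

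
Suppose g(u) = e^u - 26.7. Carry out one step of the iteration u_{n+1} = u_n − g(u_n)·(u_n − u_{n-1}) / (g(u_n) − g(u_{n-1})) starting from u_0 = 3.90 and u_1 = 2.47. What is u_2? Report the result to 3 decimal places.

3.036

g(3.90) = 22.70245, g(2.47) = -14.87755
u_2 = 2.47000 − (-14.87755)·(2.47000 − 3.90000) / (-14.87755 − 22.70245) = 2.47000 − (21.27490)/(-37.58000) = 3.03612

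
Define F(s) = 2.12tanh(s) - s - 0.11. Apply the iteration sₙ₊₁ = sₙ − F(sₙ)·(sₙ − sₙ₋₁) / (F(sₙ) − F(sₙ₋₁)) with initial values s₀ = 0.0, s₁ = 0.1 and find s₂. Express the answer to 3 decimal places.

0.099

F(0.0) = -0.11000, F(0.1) = 0.00130
s₂ = 0.10000 − 0.00130·(0.10000 − 0.00000) / (0.00130 − (-0.11000)) = 0.10000 − (0.00013)/(0.11130) = 0.09884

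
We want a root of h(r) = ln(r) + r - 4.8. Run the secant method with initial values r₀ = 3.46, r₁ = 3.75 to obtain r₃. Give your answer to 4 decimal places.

3.5368

h(3.46) = -0.098731, h(3.75) = 0.271756
r₂ = 3.750000 − 0.271756·(3.750000 − 3.460000) / (0.271756 − (-0.098731)) = 3.750000 − (0.078809)/(0.370487) = 3.537282
h(3.537282) = 0.000641
r₃ = 3.537282 − 0.000641·(3.537282 − 3.750000) / (0.000641 − 0.271756) = 3.537282 − (-0.000136)/(-0.271115) = 3.536779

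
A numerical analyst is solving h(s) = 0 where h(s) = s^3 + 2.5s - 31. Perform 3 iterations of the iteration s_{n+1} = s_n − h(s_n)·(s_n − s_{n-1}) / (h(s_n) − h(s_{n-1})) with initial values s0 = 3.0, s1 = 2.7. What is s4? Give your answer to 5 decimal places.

h(3.0) = 3.5000000, h(2.7) = -4.5670000
s2 = 2.7000000 − (-4.5670000)·(2.7000000 − 3.0000000) / (-4.5670000 − 3.5000000) = 2.7000000 − (1.3701000)/(-8.0670000) = 2.8698401
h(2.8698401) = -0.1894481
s3 = 2.8698401 − (-0.1894481)·(2.8698401 − 2.7000000) / (-0.1894481 − (-4.5670000)) = 2.8698401 − (-0.0321759)/(4.3775519) = 2.8771903
h(2.8771903) = 0.0110013
s4 = 2.8771903 − 0.0110013·(2.8771903 − 2.8698401) / (0.0110013 − (-0.1894481)) = 2.8771903 − (0.0000809)/(0.2004493) = 2.8767869

2.87679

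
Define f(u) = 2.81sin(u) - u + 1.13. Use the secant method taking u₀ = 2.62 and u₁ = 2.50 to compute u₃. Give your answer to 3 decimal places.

f(2.62) = -0.08988, f(2.50) = 0.31171
u₂ = 2.50000 − 0.31171·(2.50000 − 2.62000) / (0.31171 − (-0.08988)) = 2.50000 − (-0.03740)/(0.40159) = 2.59314
f(2.59314) = 0.00190
u₃ = 2.59314 − 0.00190·(2.59314 − 2.50000) / (0.00190 − 0.31171) = 2.59314 − (0.00018)/(-0.30981) = 2.59371

2.594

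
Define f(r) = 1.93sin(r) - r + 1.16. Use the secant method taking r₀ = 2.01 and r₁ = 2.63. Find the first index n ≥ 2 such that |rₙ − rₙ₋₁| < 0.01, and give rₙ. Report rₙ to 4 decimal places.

n = 4, rₙ = 2.4261

f(2.01) = 0.896825, f(2.63) = -0.525136
r₂ = 2.630000 − (-0.525136)·(0.620000)/(-1.421961) = 2.401031;  |Δ| = 0.228969
f(2.401031) = 0.061144
r₃ = 2.401031 − 0.061144·(-0.228969)/(0.586281) = 2.424911;  |Δ| = 0.023880
f(2.424911) = 0.002880
r₄ = 2.424911 − 0.002880·(0.023880)/(-0.058264) = 2.426091;  |Δ| = 0.001180
|r₄ − r₃| = 0.001180 < 0.01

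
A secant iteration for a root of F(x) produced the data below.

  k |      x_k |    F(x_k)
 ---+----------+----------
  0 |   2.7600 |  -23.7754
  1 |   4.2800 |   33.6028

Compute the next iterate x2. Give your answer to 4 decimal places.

3.3898

x2 = 4.2800 − 33.6028·(4.2800 − 2.7600) / (33.6028 − (-23.7754))
   = 4.2800 − (51.076256)/(57.378200) = 3.389832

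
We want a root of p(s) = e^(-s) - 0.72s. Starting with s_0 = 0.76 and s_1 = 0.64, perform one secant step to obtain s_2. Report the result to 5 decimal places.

p(0.76) = -0.0795336, p(0.64) = 0.0664924
s_2 = 0.6400000 − 0.0664924·(0.6400000 − 0.7600000) / (0.0664924 − (-0.0795336)) = 0.6400000 − (-0.0079791)/(0.1460260) = 0.6946416

0.69464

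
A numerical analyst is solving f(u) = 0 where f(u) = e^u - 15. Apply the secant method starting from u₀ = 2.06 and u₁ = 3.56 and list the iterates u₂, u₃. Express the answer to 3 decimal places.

2.453, 2.612

f(2.06) = -7.15403, f(3.56) = 20.16320
u₂ = 3.56000 − 20.16320·(3.56000 − 2.06000) / (20.16320 − (-7.15403)) = 3.56000 − (30.24480)/(27.31723) = 2.45283
f(2.45283) = -3.37880
u₃ = 2.45283 − (-3.37880)·(2.45283 − 3.56000) / (-3.37880 − 20.16320) = 2.45283 − (3.74091)/(-23.54200) = 2.61173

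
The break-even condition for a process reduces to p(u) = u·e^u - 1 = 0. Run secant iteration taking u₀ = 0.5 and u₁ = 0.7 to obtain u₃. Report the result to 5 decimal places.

0.56640

p(0.5) = -0.1756394, p(0.7) = 0.4096269
u₂ = 0.7000000 − 0.4096269·(0.7000000 − 0.5000000) / (0.4096269 − (-0.1756394)) = 0.7000000 − (0.0819254)/(0.5852663) = 0.5600203
p(0.5600203) = -0.0195679
u₃ = 0.5600203 − (-0.0195679)·(0.5600203 − 0.7000000) / (-0.0195679 − 0.4096269) = 0.5600203 − (0.0027391)/(-0.4291948) = 0.5664023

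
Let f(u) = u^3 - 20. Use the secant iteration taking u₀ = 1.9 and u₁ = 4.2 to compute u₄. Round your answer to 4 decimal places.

f(1.9) = -13.141000, f(4.2) = 54.088000
u₂ = 4.200000 − 54.088000·(4.200000 − 1.900000) / (54.088000 − (-13.141000)) = 4.200000 − (124.402400)/(67.229000) = 2.349572
f(2.349572) = -7.029209
u₃ = 2.349572 − (-7.029209)·(2.349572 − 4.200000) / (-7.029209 − 54.088000) = 2.349572 − (13.007042)/(-61.117209) = 2.562394
f(2.562394) = -3.175679
u₄ = 2.562394 − (-3.175679)·(2.562394 − 2.349572) / (-3.175679 − (-7.029209)) = 2.562394 − (-0.675852)/(3.853529) = 2.737779

2.7378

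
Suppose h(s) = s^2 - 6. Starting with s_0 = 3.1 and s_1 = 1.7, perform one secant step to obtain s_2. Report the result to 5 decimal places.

h(3.1) = 3.6100000, h(1.7) = -3.1100000
s_2 = 1.7000000 − (-3.1100000)·(1.7000000 − 3.1000000) / (-3.1100000 − 3.6100000) = 1.7000000 − (4.3540000)/(-6.7200000) = 2.3479167

2.34792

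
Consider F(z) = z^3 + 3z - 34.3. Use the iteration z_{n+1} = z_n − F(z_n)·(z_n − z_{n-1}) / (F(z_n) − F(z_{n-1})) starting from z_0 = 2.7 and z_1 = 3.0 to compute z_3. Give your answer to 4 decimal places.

2.9423

F(2.7) = -6.517000, F(3.0) = 1.700000
z_2 = 3.000000 − 1.700000·(3.000000 − 2.700000) / (1.700000 − (-6.517000)) = 3.000000 − (0.510000)/(8.217000) = 2.937934
F(2.937934) = -0.127562
z_3 = 2.937934 − (-0.127562)·(2.937934 − 3.000000) / (-0.127562 − 1.700000) = 2.937934 − (0.007917)/(-1.827562) = 2.942266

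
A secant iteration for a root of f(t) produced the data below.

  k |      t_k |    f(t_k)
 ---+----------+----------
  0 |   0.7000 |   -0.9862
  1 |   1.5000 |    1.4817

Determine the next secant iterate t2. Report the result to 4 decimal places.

1.0197

t2 = 1.5000 − 1.4817·(1.5000 − 0.7000) / (1.4817 − (-0.9862))
   = 1.5000 − (1.185360)/(2.467900) = 1.019689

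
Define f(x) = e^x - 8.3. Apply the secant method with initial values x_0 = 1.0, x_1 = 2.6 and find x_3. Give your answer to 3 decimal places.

f(1.0) = -5.58172, f(2.6) = 5.16374
x_2 = 2.60000 − 5.16374·(2.60000 − 1.00000) / (5.16374 − (-5.58172)) = 2.60000 − (8.26198)/(10.74546) = 1.83112
f(1.83112) = -2.05914
x_3 = 1.83112 − (-2.05914)·(1.83112 − 2.60000) / (-2.05914 − 5.16374) = 1.83112 − (1.58323)/(-7.22287) = 2.05032

2.050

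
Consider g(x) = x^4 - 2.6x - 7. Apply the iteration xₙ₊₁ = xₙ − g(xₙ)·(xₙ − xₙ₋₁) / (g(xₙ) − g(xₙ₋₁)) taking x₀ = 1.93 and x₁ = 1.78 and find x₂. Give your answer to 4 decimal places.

g(1.93) = 1.856880, g(1.78) = -1.589241
x₂ = 1.780000 − (-1.589241)·(1.780000 − 1.930000) / (-1.589241 − 1.856880) = 1.780000 − (0.238386)/(-3.446121) = 1.849175

1.8492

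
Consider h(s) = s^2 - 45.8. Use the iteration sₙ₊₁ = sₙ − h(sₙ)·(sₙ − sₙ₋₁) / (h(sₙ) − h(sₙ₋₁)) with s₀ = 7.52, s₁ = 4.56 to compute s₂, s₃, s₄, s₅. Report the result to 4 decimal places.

6.6301, 6.7947, 6.7673, 6.7676

h(7.52) = 10.750400, h(4.56) = -25.006400
s₂ = 4.560000 − (-25.006400)·(4.560000 − 7.520000) / (-25.006400 − 10.750400) = 4.560000 − (74.018944)/(-35.756800) = 6.630066
h(6.630066) = -1.842222
s₃ = 6.630066 − (-1.842222)·(6.630066 − 4.560000) / (-1.842222 − (-25.006400)) = 6.630066 − (-3.813521)/(23.164178) = 6.794696
h(6.794696) = 0.367898
s₄ = 6.794696 − 0.367898·(6.794696 − 6.630066) / (0.367898 − (-1.842222)) = 6.794696 − (0.060567)/(2.210120) = 6.767292
h(6.767292) = -0.003761
s₅ = 6.767292 − (-0.003761)·(6.767292 − 6.794696) / (-0.003761 − 0.367898) = 6.767292 − (0.000103)/(-0.371659) = 6.767569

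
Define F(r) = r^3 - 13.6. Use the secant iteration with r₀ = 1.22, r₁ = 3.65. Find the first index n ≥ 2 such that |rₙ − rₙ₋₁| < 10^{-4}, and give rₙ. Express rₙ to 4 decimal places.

F(1.22) = -11.784152, F(3.65) = 35.027125
r₂ = 3.650000 − 35.027125·(2.430000)/(46.811277) = 1.831722;  |Δ| = 1.818278
F(1.831722) = -7.454196
r₃ = 1.831722 − (-7.454196)·(-1.818278)/(-42.481321) = 2.150775;  |Δ| = 0.319053
F(2.150775) = -3.650871
r₄ = 2.150775 − (-3.650871)·(0.319053)/(3.803325) = 2.457039;  |Δ| = 0.306264
F(2.457039) = 1.233250
r₅ = 2.457039 − 1.233250·(0.306264)/(4.884121) = 2.379707;  |Δ| = 0.077332
F(2.379707) = -0.123706
r₆ = 2.379707 − (-0.123706)·(-0.077332)/(-1.356956) = 2.386757;  |Δ| = 0.007050
F(2.386757) = -0.003579
r₇ = 2.386757 − (-0.003579)·(0.007050)/(0.120127) = 2.386967;  |Δ| = 0.000210
F(2.386967) = 0.000011
r₈ = 2.386967 − 0.000011·(0.000210)/(0.003590) = 2.386966;  |Δ| = 0.000001
|r₈ − r₇| = 0.000001 < 10^{-4}

n = 8, rₙ = 2.3870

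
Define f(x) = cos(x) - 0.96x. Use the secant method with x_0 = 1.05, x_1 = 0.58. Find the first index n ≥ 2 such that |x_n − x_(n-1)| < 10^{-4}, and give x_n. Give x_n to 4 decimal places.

n = 5, x_n = 0.7571

f(1.05) = -0.510429, f(0.58) = 0.279663
x_2 = 0.580000 − 0.279663·(-0.470000)/(0.790092) = 0.746362;  |Δ| = 0.166362
f(0.746362) = 0.017656
x_3 = 0.746362 − 0.017656·(0.166362)/(-0.262007) = 0.757573;  |Δ| = 0.011211
f(0.757573) = -0.000764
x_4 = 0.757573 − (-0.000764)·(0.011211)/(-0.018420) = 0.757108;  |Δ| = 0.000465
f(0.757108) = 0.000002
x_5 = 0.757108 − 0.000002·(-0.000465)/(0.000766) = 0.757109;  |Δ| = 0.000001
|x_5 − x_4| = 0.000001 < 10^{-4}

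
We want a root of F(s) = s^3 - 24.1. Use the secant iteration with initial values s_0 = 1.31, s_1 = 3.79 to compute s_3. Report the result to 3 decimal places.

2.736

F(1.31) = -21.85191, F(3.79) = 30.33994
s_2 = 3.79000 − 30.33994·(3.79000 − 1.31000) / (30.33994 − (-21.85191)) = 3.79000 − (75.24305)/(52.19185) = 2.34834
F(2.34834) = -11.14965
s_3 = 2.34834 − (-11.14965)·(2.34834 − 3.79000) / (-11.14965 − 30.33994) = 2.34834 − (16.07404)/(-41.48959) = 2.73576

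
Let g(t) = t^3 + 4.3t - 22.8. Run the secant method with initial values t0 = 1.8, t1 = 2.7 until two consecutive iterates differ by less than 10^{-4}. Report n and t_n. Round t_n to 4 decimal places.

n = 6, t_n = 2.3364

g(1.8) = -9.228000, g(2.7) = 8.493000
t2 = 2.700000 − 8.493000·(0.900000)/(17.721000) = 2.268664;  |Δ| = 0.431336
g(2.268664) = -1.368297
t3 = 2.268664 − (-1.368297)·(-0.431336)/(-9.861297) = 2.328514;  |Δ| = 0.059850
g(2.328514) = -0.162240
t4 = 2.328514 − (-0.162240)·(0.059850)/(1.206056) = 2.336565;  |Δ| = 0.008051
g(2.336565) = 0.003790
t5 = 2.336565 − 0.003790·(0.008051)/(0.166031) = 2.336381;  |Δ| = 0.000184
g(2.336381) = -0.000010
t6 = 2.336381 − (-0.000010)·(-0.000184)/(-0.003801) = 2.336382;  |Δ| = 0.000000
|t6 − t5| = 0.000000 < 10^{-4}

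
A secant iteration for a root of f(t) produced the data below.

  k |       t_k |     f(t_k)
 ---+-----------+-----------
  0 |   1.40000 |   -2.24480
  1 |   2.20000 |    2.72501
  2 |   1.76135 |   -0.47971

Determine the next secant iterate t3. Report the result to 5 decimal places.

t3 = 1.76135 − (-0.47971)·(1.76135 − 2.20000) / (-0.47971 − 2.72501)
   = 1.76135 − (0.2104248)/(-3.2047200) = 1.8270109

1.82701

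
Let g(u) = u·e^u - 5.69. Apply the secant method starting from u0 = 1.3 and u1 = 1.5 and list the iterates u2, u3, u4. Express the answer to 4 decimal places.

1.3942, 1.4008, 1.4013

g(1.3) = -0.919914, g(1.5) = 1.032534
u2 = 1.500000 − 1.032534·(1.500000 − 1.300000) / (1.032534 − (-0.919914)) = 1.500000 − (0.206507)/(1.952448) = 1.394232
g(1.394232) = -0.068629
u3 = 1.394232 − (-0.068629)·(1.394232 − 1.500000) / (-0.068629 − 1.032534) = 1.394232 − (0.007259)/(-1.101163) = 1.400824
g(1.400824) = -0.004698
u4 = 1.400824 − (-0.004698)·(1.400824 − 1.394232) / (-0.004698 − (-0.068629)) = 1.400824 − (-0.000031)/(0.063932) = 1.401308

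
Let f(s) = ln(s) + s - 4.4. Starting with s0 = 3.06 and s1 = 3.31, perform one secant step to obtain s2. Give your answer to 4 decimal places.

f(3.06) = -0.221585, f(3.31) = 0.106948
s2 = 3.310000 − 0.106948·(3.310000 − 3.060000) / (0.106948 − (-0.221585)) = 3.310000 − (0.026737)/(0.328533) = 3.228617

3.2286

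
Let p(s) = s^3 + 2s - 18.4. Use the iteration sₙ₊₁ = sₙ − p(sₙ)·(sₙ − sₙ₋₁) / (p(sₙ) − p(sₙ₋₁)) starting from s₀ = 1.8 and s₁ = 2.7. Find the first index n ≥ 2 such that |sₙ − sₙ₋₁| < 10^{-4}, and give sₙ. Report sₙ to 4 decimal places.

p(1.8) = -8.968000, p(2.7) = 6.683000
s₂ = 2.700000 − 6.683000·(0.900000)/(15.651000) = 2.315699;  |Δ| = 0.384301
p(2.315699) = -1.350760
s₃ = 2.315699 − (-1.350760)·(-0.384301)/(-8.033760) = 2.380313;  |Δ| = 0.064615
p(2.380313) = -0.152775
s₄ = 2.380313 − (-0.152775)·(0.064615)/(1.197985) = 2.388553;  |Δ| = 0.008240
p(2.388553) = 0.004253
s₅ = 2.388553 − 0.004253·(0.008240)/(0.157028) = 2.388330;  |Δ| = 0.000223
p(2.388330) = -0.000013
s₆ = 2.388330 − (-0.000013)·(-0.000223)/(-0.004266) = 2.388331;  |Δ| = 0.000001
|s₆ − s₅| = 0.000001 < 10^{-4}

n = 6, sₙ = 2.3883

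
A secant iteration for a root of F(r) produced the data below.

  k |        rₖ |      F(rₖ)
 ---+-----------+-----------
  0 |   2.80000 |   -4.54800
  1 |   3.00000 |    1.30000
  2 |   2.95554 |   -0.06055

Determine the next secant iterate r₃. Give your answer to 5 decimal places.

2.95752

r₃ = 2.95554 − (-0.06055)·(2.95554 − 3.00000) / (-0.06055 − 1.30000)
   = 2.95554 − (0.0026921)/(-1.3605500) = 2.9575187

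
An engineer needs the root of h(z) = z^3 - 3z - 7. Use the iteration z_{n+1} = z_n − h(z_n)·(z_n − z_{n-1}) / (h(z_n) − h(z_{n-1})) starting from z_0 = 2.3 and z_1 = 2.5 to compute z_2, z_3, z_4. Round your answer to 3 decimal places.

2.421, 2.426, 2.426

h(2.3) = -1.73300, h(2.5) = 1.12500
z_2 = 2.50000 − 1.12500·(2.50000 − 2.30000) / (1.12500 − (-1.73300)) = 2.50000 − (0.22500)/(2.85800) = 2.42127
h(2.42127) = -0.06894
z_3 = 2.42127 − (-0.06894)·(2.42127 − 2.50000) / (-0.06894 − 1.12500) = 2.42127 − (0.00543)/(-1.19394) = 2.42582
h(2.42582) = -0.00248
z_4 = 2.42582 − (-0.00248)·(2.42582 − 2.42127) / (-0.00248 − (-0.06894)) = 2.42582 − (-0.00001)/(0.06647) = 2.42599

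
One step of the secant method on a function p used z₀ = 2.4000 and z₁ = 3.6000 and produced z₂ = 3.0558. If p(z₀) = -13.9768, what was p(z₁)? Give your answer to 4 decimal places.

11.5983

The secant line through (2.4000, -13.9768) and (3.6000, p(z₁)) crosses zero at z₂ = 3.0558.
So (2.4000, -13.9768), (3.6000, p(z₁)), (3.0558, 0) are collinear:
p(z₁) = -13.9768 · (3.6000 − 3.0558) / (2.4000 − 3.0558) = -13.9768 · (0.544200)/(-0.655800) = 11.598314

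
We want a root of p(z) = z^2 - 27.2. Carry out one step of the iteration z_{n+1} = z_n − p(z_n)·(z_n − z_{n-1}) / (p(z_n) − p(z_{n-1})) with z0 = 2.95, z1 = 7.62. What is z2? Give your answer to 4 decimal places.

4.7000

p(2.95) = -18.497500, p(7.62) = 30.864400
z2 = 7.620000 − 30.864400·(7.620000 − 2.950000) / (30.864400 − (-18.497500)) = 7.620000 − (144.136748)/(49.361900) = 4.700000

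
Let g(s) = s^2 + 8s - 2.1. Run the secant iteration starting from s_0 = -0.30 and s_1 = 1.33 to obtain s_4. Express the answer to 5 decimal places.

0.25447

g(-0.30) = -4.4100000, g(1.33) = 10.3089000
s_2 = 1.3300000 − 10.3089000·(1.3300000 − (-0.3000000)) / (10.3089000 − (-4.4100000)) = 1.3300000 − (16.8035070)/(14.7189000) = 0.1883721
g(0.1883721) = -0.5575392
s_3 = 0.1883721 − (-0.5575392)·(0.1883721 − 1.3300000) / (-0.5575392 − 10.3089000) = 0.1883721 − (0.6365023)/(-10.8664392) = 0.2469472
g(0.2469472) = -0.0634399
s_4 = 0.2469472 − (-0.0634399)·(0.2469472 − 0.1883721) / (-0.0634399 − (-0.5575392)) = 0.2469472 − (-0.0037160)/(0.4940993) = 0.2544679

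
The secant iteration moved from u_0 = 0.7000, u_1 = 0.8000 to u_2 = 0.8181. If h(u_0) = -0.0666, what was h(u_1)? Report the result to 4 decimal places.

The secant line through (0.7000, -0.0666) and (0.8000, h(u_1)) crosses zero at u_2 = 0.8181.
So (0.7000, -0.0666), (0.8000, h(u_1)), (0.8181, 0) are collinear:
h(u_1) = -0.0666 · (0.8000 − 0.8181) / (0.7000 − 0.8181) = -0.0666 · (-0.018100)/(-0.118100) = -0.010207

-0.0102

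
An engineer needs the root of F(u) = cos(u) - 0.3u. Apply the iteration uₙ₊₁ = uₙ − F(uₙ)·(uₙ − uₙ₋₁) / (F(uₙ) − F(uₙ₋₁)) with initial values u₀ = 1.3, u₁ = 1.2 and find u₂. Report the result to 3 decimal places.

1.202

F(1.3) = -0.12250, F(1.2) = 0.00236
u₂ = 1.20000 − 0.00236·(1.20000 − 1.30000) / (0.00236 − (-0.12250)) = 1.20000 − (-0.00024)/(0.12486) = 1.20189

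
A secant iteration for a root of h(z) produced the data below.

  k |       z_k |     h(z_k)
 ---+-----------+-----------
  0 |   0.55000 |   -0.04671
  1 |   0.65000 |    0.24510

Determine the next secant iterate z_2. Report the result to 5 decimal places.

0.56601

z_2 = 0.65000 − 0.24510·(0.65000 − 0.55000) / (0.24510 − (-0.04671))
   = 0.65000 − (0.0245100)/(0.2918100) = 0.5660070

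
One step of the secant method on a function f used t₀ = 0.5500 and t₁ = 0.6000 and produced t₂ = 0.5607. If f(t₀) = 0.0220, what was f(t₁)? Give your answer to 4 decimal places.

The secant line through (0.5500, 0.0220) and (0.6000, f(t₁)) crosses zero at t₂ = 0.5607.
So (0.5500, 0.0220), (0.6000, f(t₁)), (0.5607, 0) are collinear:
f(t₁) = 0.0220 · (0.6000 − 0.5607) / (0.5500 − 0.5607) = 0.0220 · (0.039300)/(-0.010700) = -0.080804

-0.0808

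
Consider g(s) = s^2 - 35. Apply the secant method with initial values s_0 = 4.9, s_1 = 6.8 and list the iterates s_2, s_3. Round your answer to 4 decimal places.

5.8393, 5.9107

g(4.9) = -10.990000, g(6.8) = 11.240000
s_2 = 6.800000 − 11.240000·(6.800000 − 4.900000) / (11.240000 − (-10.990000)) = 6.800000 − (21.356000)/(22.230000) = 5.839316
g(5.839316) = -0.902386
s_3 = 5.839316 − (-0.902386)·(5.839316 − 6.800000) / (-0.902386 − 11.240000) = 5.839316 − (0.866907)/(-12.142386) = 5.910711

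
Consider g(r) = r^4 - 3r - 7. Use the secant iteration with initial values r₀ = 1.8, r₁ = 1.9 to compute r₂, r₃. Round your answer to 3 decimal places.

g(1.8) = -1.90240, g(1.9) = 0.33210
r₂ = 1.90000 − 0.33210·(1.90000 − 1.80000) / (0.33210 − (-1.90240)) = 1.90000 − (0.03321)/(2.23450) = 1.88514
g(1.88514) = -0.02632
r₃ = 1.88514 − (-0.02632)·(1.88514 − 1.90000) / (-0.02632 − 0.33210) = 1.88514 − (0.00039)/(-0.35842) = 1.88623

1.885, 1.886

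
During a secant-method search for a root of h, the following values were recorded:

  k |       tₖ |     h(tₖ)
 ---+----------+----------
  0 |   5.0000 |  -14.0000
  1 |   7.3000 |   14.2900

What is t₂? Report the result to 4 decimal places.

6.1382

t₂ = 7.3000 − 14.2900·(7.3000 − 5.0000) / (14.2900 − (-14.0000))
   = 7.3000 − (32.867000)/(28.290000) = 6.138211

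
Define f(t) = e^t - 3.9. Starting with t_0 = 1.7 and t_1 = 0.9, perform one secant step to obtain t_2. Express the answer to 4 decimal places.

f(1.7) = 1.573947, f(0.9) = -1.440397
t_2 = 0.900000 − (-1.440397)·(0.900000 − 1.700000) / (-1.440397 − 1.573947) = 0.900000 − (1.152318)/(-3.014344) = 1.282278

1.2823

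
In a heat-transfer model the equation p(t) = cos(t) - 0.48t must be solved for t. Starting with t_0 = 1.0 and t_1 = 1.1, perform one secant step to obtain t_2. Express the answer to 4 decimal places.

1.0448

p(1.0) = 0.060302, p(1.1) = -0.074404
t_2 = 1.100000 − (-0.074404)·(1.100000 − 1.000000) / (-0.074404 − 0.060302) = 1.100000 − (-0.007440)/(-0.134706) = 1.044766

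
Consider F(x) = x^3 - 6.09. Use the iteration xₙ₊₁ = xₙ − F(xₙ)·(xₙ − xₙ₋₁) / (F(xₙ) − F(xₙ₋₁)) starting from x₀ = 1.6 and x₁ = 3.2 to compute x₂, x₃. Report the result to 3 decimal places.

F(1.6) = -1.99400, F(3.2) = 26.67800
x₂ = 3.20000 − 26.67800·(3.20000 − 1.60000) / (26.67800 − (-1.99400)) = 3.20000 − (42.68480)/(28.67200) = 1.71127
F(1.71127) = -1.07862
x₃ = 1.71127 − (-1.07862)·(1.71127 − 3.20000) / (-1.07862 − 26.67800) = 1.71127 − (1.60577)/(-27.75662) = 1.76912

1.711, 1.769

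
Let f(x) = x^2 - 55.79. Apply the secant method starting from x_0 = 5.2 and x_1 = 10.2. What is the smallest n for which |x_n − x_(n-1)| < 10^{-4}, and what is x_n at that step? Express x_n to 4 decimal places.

f(5.2) = -28.750000, f(10.2) = 48.250000
x_2 = 10.200000 − 48.250000·(5.000000)/(77.000000) = 7.066883;  |Δ| = 3.133117
f(7.066883) = -5.849163
x_3 = 7.066883 − (-5.849163)·(-3.133117)/(-54.099163) = 7.405633;  |Δ| = 0.338750
f(7.405633) = -0.946593
x_4 = 7.405633 − (-0.946593)·(0.338750)/(4.902570) = 7.471040;  |Δ| = 0.065406
f(7.471040) = 0.026434
x_5 = 7.471040 − 0.026434·(0.065406)/(0.973027) = 7.469263;  |Δ| = 0.001777
f(7.469263) = -0.000113
x_6 = 7.469263 − (-0.000113)·(-0.001777)/(-0.026547) = 7.469270;  |Δ| = 0.000008
|x_6 − x_5| = 0.000008 < 10^{-4}

n = 6, x_n = 7.4693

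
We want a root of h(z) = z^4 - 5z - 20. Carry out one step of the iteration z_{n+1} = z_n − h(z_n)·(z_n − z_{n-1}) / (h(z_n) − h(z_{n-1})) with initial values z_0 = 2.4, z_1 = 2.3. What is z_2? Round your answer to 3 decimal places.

h(2.4) = 1.17760, h(2.3) = -3.51590
z_2 = 2.30000 − (-3.51590)·(2.30000 − 2.40000) / (-3.51590 − 1.17760) = 2.30000 − (0.35159)/(-4.69350) = 2.37491

2.375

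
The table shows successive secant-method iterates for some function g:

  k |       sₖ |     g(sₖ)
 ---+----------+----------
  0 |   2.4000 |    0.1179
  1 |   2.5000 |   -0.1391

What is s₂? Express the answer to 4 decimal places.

s₂ = 2.5000 − (-0.1391)·(2.5000 − 2.4000) / (-0.1391 − 0.1179)
   = 2.5000 − (-0.013910)/(-0.257000) = 2.445875

2.4459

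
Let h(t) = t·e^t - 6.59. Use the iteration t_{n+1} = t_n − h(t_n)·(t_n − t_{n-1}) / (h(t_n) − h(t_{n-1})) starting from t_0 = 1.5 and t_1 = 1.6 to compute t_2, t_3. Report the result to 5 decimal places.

1.48898, 1.48814

h(1.5) = 0.1325336, h(1.6) = 1.3348519
t_2 = 1.6000000 − 1.3348519·(1.6000000 − 1.5000000) / (1.3348519 − 0.1325336) = 1.6000000 − (0.1334852)/(1.2023183) = 1.4889768
h(1.4889768) = 0.0099761
t_3 = 1.4889768 − 0.0099761·(1.4889768 − 1.6000000) / (0.0099761 − 1.3348519) = 1.4889768 − (-0.0011076)/(-1.3248758) = 1.4881408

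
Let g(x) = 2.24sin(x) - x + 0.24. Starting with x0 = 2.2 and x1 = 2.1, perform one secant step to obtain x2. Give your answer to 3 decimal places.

2.133

g(2.2) = -0.14897, g(2.1) = 0.07359
x2 = 2.10000 − 0.07359·(2.10000 − 2.20000) / (0.07359 − (-0.14897)) = 2.10000 − (-0.00736)/(0.22256) = 2.13307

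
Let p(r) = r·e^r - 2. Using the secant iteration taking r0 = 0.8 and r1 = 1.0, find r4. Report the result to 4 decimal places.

0.8526

p(0.8) = -0.219567, p(1.0) = 0.718282
r2 = 1.000000 − 0.718282·(1.000000 − 0.800000) / (0.718282 − (-0.219567)) = 1.000000 − (0.143656)/(0.937849) = 0.846824
p(0.846824) = -0.025015
r3 = 0.846824 − (-0.025015)·(0.846824 − 1.000000) / (-0.025015 − 0.718282) = 0.846824 − (0.003832)/(-0.743297) = 0.851979
p(0.851979) = -0.002723
r4 = 0.851979 − (-0.002723)·(0.851979 − 0.846824) / (-0.002723 − (-0.025015)) = 0.851979 − (-0.000014)/(0.022292) = 0.852608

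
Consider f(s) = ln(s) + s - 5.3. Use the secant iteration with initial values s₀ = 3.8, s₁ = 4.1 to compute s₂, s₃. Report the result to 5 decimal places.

3.93165, 3.93108

f(3.8) = -0.1649989, f(4.1) = 0.2109870
s₂ = 4.1000000 − 0.2109870·(4.1000000 − 3.8000000) / (0.2109870 − (-0.1649989)) = 4.1000000 − (0.0632961)/(0.3759859) = 3.9316530
f(3.9316530) = 0.0007130
s₃ = 3.9316530 − 0.0007130·(3.9316530 − 4.1000000) / (0.0007130 − 0.2109870) = 3.9316530 − (-0.0001200)/(-0.2102740) = 3.9310822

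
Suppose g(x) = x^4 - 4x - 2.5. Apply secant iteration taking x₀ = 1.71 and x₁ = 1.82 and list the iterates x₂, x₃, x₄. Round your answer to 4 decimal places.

g(1.71) = -0.789639, g(1.82) = 1.191994
x₂ = 1.820000 − 1.191994·(1.820000 − 1.710000) / (1.191994 − (-0.789639)) = 1.820000 − (0.131119)/(1.981633) = 1.753833
g(1.753833) = -0.053991
x₃ = 1.753833 − (-0.053991)·(1.753833 − 1.820000) / (-0.053991 − 1.191994) = 1.753833 − (0.003572)/(-1.245985) = 1.756700
g(1.756700) = -0.003438
x₄ = 1.756700 − (-0.003438)·(1.756700 − 1.753833) / (-0.003438 − (-0.053991)) = 1.756700 − (-0.000010)/(0.050553) = 1.756895

1.7538, 1.7567, 1.7569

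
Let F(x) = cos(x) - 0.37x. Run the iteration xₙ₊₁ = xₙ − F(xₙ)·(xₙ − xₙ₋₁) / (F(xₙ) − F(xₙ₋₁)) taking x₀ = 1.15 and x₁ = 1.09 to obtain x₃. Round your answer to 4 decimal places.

1.1367

F(1.15) = -0.017013, F(1.09) = 0.059185
x₂ = 1.090000 − 0.059185·(1.090000 − 1.150000) / (0.059185 − (-0.017013)) = 1.090000 − (-0.003551)/(0.076198) = 1.136604
F(1.136604) = 0.000134
x₃ = 1.136604 − 0.000134·(1.136604 − 1.090000) / (0.000134 − 0.059185) = 1.136604 − (0.000006)/(-0.059051) = 1.136710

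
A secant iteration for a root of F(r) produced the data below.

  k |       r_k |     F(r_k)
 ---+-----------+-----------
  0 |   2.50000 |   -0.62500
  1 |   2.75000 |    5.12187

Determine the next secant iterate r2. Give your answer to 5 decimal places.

r2 = 2.75000 − 5.12187·(2.75000 − 2.50000) / (5.12187 − (-0.62500))
   = 2.75000 − (1.2804675)/(5.7468700) = 2.5271887

2.52719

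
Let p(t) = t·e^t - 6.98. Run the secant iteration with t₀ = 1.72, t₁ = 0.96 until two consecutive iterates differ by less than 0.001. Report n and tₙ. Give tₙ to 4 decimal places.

p(1.72) = 2.625389, p(0.96) = -4.472771
t₂ = 0.960000 − (-4.472771)·(-0.760000)/(-7.098160) = 1.438900;  |Δ| = 0.478900
p(1.438900) = -0.913522
t₃ = 1.438900 − (-0.913522)·(0.478900)/(3.559250) = 1.561815;  |Δ| = 0.122915
p(1.561815) = 0.465895
t₄ = 1.561815 − 0.465895·(0.122915)/(1.379417) = 1.520300;  |Δ| = 0.041514
p(1.520300) = -0.026757
t₅ = 1.520300 − (-0.026757)·(-0.041514)/(-0.492653) = 1.522555;  |Δ| = 0.002255
p(1.522555) = -0.000726
t₆ = 1.522555 − (-0.000726)·(0.002255)/(0.026031) = 1.522618;  |Δ| = 0.000063
|t₆ − t₅| = 0.000063 < 0.001

n = 6, tₙ = 1.5226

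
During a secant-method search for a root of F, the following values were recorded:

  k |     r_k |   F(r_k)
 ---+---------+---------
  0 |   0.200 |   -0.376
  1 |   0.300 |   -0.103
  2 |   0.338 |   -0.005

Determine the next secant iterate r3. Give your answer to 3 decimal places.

0.340

r3 = 0.338 − (-0.005)·(0.338 − 0.300) / (-0.005 − (-0.103))
   = 0.338 − (-0.00019)/(0.09800) = 0.33994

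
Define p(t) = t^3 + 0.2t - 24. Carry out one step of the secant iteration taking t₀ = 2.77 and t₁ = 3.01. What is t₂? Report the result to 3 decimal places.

p(2.77) = -2.19207, p(3.01) = 3.87290
t₂ = 3.01000 − 3.87290·(3.01000 − 2.77000) / (3.87290 − (-2.19207)) = 3.01000 − (0.92950)/(6.06497) = 2.85674

2.857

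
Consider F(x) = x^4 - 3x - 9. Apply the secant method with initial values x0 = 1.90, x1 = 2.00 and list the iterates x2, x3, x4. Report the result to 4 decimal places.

1.9625, 1.9644, 1.9645

F(1.90) = -1.667900, F(2.00) = 1.000000
x2 = 2.000000 − 1.000000·(2.000000 − 1.900000) / (1.000000 − (-1.667900)) = 2.000000 − (0.100000)/(2.667900) = 1.962517
F(1.962517) = -0.053698
x3 = 1.962517 − (-0.053698)·(1.962517 − 2.000000) / (-0.053698 − 1.000000) = 1.962517 − (0.002013)/(-1.053698) = 1.964427
F(1.964427) = -0.001591
x4 = 1.964427 − (-0.001591)·(1.964427 − 1.962517) / (-0.001591 − (-0.053698)) = 1.964427 − (-0.000003)/(0.052106) = 1.964486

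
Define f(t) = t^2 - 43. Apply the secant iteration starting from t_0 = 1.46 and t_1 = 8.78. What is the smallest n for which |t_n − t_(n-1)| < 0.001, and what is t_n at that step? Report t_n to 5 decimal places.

n = 6, t_n = 6.55744

f(1.46) = -40.8684000, f(8.78) = 34.0884000
t_2 = 8.7800000 − 34.0884000·(7.3200000)/(74.9568000) = 5.4510547;  |Δ| = 3.3289453
f(5.4510547) = -13.2860028
t_3 = 5.4510547 − (-13.2860028)·(-3.3289453)/(-47.3744028) = 6.3846470;  |Δ| = 0.9335923
f(6.3846470) = -2.2362831
t_4 = 6.3846470 − (-2.2362831)·(0.9335923)/(11.0497197) = 6.5735908;  |Δ| = 0.1889439
f(6.5735908) = 0.2120963
t_5 = 6.5735908 − 0.2120963·(0.1889439)/(2.4483794) = 6.5572231;  |Δ| = 0.0163677
f(6.5572231) = -0.0028247
t_6 = 6.5572231 − (-0.0028247)·(-0.0163677)/(-0.2149210) = 6.5574383;  |Δ| = 0.0002151
|t_6 − t_5| = 0.0002151 < 0.001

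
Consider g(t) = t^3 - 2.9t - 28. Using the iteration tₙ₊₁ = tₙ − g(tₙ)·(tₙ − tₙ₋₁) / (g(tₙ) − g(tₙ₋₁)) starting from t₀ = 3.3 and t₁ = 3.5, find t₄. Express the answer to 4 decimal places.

3.3539

g(3.3) = -1.633000, g(3.5) = 4.725000
t₂ = 3.500000 − 4.725000·(3.500000 − 3.300000) / (4.725000 − (-1.633000)) = 3.500000 − (0.945000)/(6.358000) = 3.351368
g(3.351368) = -0.077505
t₃ = 3.351368 − (-0.077505)·(3.351368 − 3.500000) / (-0.077505 − 4.725000) = 3.351368 − (0.011520)/(-4.802505) = 3.353767
g(3.353767) = -0.003580
t₄ = 3.353767 − (-0.003580)·(3.353767 − 3.351368) / (-0.003580 − (-0.077505)) = 3.353767 − (-0.000009)/(0.073926) = 3.353883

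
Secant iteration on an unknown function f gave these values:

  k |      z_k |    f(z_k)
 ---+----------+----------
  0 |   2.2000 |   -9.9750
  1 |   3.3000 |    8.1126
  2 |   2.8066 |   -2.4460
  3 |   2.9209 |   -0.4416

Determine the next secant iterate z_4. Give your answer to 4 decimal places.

2.9461

z_4 = 2.9209 − (-0.4416)·(2.9209 − 2.8066) / (-0.4416 − (-2.4460))
   = 2.9209 − (-0.050475)/(2.004400) = 2.946082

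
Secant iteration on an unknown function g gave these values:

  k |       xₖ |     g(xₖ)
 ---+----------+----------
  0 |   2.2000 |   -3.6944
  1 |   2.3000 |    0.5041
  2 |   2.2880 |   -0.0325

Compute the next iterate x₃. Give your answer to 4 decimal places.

2.2887

x₃ = 2.2880 − (-0.0325)·(2.2880 − 2.3000) / (-0.0325 − 0.5041)
   = 2.2880 − (0.000390)/(-0.536600) = 2.288727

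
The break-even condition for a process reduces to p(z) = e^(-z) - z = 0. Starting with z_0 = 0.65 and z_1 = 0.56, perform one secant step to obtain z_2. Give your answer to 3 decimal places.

p(0.65) = -0.12795, p(0.56) = 0.01121
z_2 = 0.56000 − 0.01121·(0.56000 − 0.65000) / (0.01121 − (-0.12795)) = 0.56000 − (-0.00101)/(0.13916) = 0.56725

0.567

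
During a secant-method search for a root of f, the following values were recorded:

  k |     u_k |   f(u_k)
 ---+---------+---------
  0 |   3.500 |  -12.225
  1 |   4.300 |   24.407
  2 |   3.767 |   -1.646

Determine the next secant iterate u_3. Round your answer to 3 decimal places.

3.801

u_3 = 3.767 − (-1.646)·(3.767 − 4.300) / (-1.646 − 24.407)
   = 3.767 − (0.87732)/(-26.05300) = 3.80067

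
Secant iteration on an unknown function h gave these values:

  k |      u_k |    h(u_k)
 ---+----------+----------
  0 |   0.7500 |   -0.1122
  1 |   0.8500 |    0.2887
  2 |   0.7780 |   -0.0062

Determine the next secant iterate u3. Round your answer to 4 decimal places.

0.7795

u3 = 0.7780 − (-0.0062)·(0.7780 − 0.8500) / (-0.0062 − 0.2887)
   = 0.7780 − (0.000446)/(-0.294900) = 0.779514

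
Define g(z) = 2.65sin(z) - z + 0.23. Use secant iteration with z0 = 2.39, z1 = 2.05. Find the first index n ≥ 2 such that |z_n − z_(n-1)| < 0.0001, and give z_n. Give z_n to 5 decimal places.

n = 5, z_n = 2.26563

g(2.39) = -0.3505715, g(2.05) = 0.5315103
z2 = 2.0500000 − 0.5315103·(-0.3400000)/(0.8820817) = 2.2548716;  |Δ| = 0.2048716
g(2.2548716) = 0.0288884
z3 = 2.2548716 − 0.0288884·(0.2048716)/(-0.5026219) = 2.2666467;  |Δ| = 0.0117751
g(2.2666467) = -0.0027481
z4 = 2.2666467 − (-0.0027481)·(0.0117751)/(-0.0316365) = 2.2656238;  |Δ| = 0.0010229
g(2.2656238) = 0.0000112
z5 = 2.2656238 − 0.0000112·(-0.0010229)/(0.0027594) = 2.2656280;  |Δ| = 0.0000042
|z5 − z4| = 0.0000042 < 0.0001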